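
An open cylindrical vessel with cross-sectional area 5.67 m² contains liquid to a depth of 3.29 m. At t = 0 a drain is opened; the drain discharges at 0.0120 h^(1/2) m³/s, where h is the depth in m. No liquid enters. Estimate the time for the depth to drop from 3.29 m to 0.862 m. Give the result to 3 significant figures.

A dh/dt = −Q_out = −0.0120 √h.
Separate and integrate: 2(√h − √h₀) = −(0.0120/A) t.
t = 2A(√h₀ − √h)/0.0120 = 2·5.67·(√3.29 − √0.862)/0.0120
  = 11.340 × (1.8138 − 0.92844) / 0.0120 = 836.70 s.

837 s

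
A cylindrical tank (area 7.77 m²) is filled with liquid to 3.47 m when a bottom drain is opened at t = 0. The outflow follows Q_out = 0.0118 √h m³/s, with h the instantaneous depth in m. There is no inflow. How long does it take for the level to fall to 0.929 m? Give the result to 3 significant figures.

A dh/dt = −Q_out = −0.0118 √h.
This is separable: 2 d(√h)/dt = −0.0118/A, so √h = √h₀ − (0.0118/(2A)) t.
t = 2A(√h₀ − √h)/0.0118 = 2·7.77·(√3.47 − √0.929)/0.0118
  = 15.540 × (1.8628 − 0.96385) / 0.0118 = 1183.9 s.

1180 s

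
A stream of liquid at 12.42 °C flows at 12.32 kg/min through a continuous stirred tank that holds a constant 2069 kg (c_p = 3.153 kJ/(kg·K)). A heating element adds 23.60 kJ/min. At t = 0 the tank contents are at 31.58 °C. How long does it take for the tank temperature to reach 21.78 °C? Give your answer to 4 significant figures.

Energy balance: M c_p dT/dt = ṁ c_p (T_in − T) + 23.60.
τ = M/ṁ = 167.938 min; T_ss = T_in + Q̇/(ṁ c_p) = 13.0275 °C.
T(t) = T_ss + (T₀ − T_ss) e^(−t/τ). Set T = 21.78:
e^(−t/τ) = (21.78 − 13.0275)/(31.58 − 13.0275) = 0.471768
t = −167.938 · ln(0.471768) = 126.167 min.

126.2 min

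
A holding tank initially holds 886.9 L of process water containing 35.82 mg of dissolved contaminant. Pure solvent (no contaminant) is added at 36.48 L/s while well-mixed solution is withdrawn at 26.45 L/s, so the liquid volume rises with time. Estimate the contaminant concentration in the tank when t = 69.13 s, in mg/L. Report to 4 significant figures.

0.004942 mg/L

Total volume: dV/dt = Q_in − Q_out = 10.0300 L/s, so V(t) = 886.9 + 10.0300 t and V(69.13) = 1580.27 L.
Species balance (pure solvent in): dm/dt = −Q_out · m/V(t).
Separate: dm/m = −Q_out dt/V(t) ⇒ ln(m/m₀) = −(Q_out/(Q_in−Q_out)) ln(V/V₀).
m = m₀ (V₀/V)^(Q_out/(Q_in−Q_out)) = 35.82 × (886.9/1580.27)^(2.63709) = 7.80893 mg.
C = m/V = 7.80893/1580.27 = 0.00494150 mg/L.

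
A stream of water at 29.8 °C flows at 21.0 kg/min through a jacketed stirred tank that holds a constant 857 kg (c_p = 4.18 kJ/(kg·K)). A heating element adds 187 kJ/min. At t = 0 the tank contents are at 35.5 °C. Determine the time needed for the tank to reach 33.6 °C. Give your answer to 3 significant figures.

First-law balance (no shaft work): M c_p dT/dt = ṁ c_p (T_in − T) + 187.
τ = M/ṁ = 40.810 min; T_ss = T_in + Q̇/(ṁ c_p) = 31.930 °C.
T(t) = T_ss + (T₀ − T_ss) e^(−t/τ). Set T = 33.6:
e^(−t/τ) = (33.6 − 31.930)/(35.5 − 31.930) = 0.46774
t = −40.810 · ln(0.46774) = 31.009 min.

31.0 min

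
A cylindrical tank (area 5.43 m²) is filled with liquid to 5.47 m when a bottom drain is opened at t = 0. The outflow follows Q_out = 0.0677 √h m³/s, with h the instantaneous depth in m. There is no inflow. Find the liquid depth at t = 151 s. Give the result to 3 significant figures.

With no inflow, A dh/dt = −0.0677 √h.
This is separable: 2 d(√h)/dt = −0.0677/A, so √h = √h₀ − (0.0677/(2A)) t.
√h = √5.47 − 0.0677·151/(2·5.43) = 2.3388 − 0.94132 = 1.3975.
h = 1.3975² = 1.9530 m.

1.95 m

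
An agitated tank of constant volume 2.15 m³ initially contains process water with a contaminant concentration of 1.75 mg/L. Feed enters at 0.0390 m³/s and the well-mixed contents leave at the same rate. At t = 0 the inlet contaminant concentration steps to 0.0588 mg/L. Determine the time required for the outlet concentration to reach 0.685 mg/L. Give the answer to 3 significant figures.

Species balance: V dC/dt = Q(C_in − C) ⇒ τ = V/Q = 55.128 s.
C(t) = C_in + (C₀ − C_in) e^(−t/τ). Set C = 0.685 and solve for t:
e^(−t/τ) = (C − C_in)/(C₀ − C_in) = (0.685 − 0.0588)/(1.75 − 0.0588) = 0.37027
t = −τ ln(…) = 55.128 × 0.99352 = 54.771 s.

54.8 s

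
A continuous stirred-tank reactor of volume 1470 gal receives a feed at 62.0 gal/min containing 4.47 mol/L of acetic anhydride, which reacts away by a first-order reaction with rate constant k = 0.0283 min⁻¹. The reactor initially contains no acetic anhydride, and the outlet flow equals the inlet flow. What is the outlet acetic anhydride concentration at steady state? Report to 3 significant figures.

2.68 mol/L

Accumulation = in − out − consumed: V dC/dt = Q C_in − Q C − k V C.
Steady state (dC/dt = 0): C_ss = Q C_in/(Q + kV) = C_in/(1 + kV/Q).
C_ss = 62.0·4.47/(62.0 + 0.0283·1470) = 277.14/103.60 = 2.6751 mol/L.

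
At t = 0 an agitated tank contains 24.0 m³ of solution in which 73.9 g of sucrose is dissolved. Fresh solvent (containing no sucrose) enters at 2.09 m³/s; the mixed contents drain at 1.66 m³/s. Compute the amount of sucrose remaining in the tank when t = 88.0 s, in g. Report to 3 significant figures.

Let m(t) be the amount of sucrose. Volume: V(t) = V₀ + (Q_in − Q_out) t = 24.0 + 0.43000 t; V(88.0) = 61.840 m³.
No sucrose enters, so dm/dt = −Q_out · (m/V).
Separate: dm/m = −Q_out dt/V(t) ⇒ ln(m/m₀) = −(Q_out/(Q_in−Q_out)) ln(V/V₀).
m = m₀ (V₀/V)^(Q_out/(Q_in−Q_out)) = 73.9 × (24.0/61.840)^(3.8605) = 1.9132 g.

1.91 g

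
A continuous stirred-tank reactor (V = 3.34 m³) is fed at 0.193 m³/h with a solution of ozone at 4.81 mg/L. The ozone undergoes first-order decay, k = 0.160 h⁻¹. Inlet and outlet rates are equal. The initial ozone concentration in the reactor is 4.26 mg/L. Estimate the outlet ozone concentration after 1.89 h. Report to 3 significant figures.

3.25 mg/L

Accumulation = in − out − consumed: V dC/dt = Q C_in − Q C − k V C.
This is linear with rate a = Q/V + k = 0.21778 h⁻¹.
C_ss = Q C_in/(Q + kV) = 1.2762 mg/L; C(t) = C_ss + (C₀ − C_ss) e^(−a t).
C(1.89) = 1.2762 + (2.9838)·e^(−0.21778·1.89) = 1.2762 + (2.9838)·0.66258 = 3.2532 mg/L.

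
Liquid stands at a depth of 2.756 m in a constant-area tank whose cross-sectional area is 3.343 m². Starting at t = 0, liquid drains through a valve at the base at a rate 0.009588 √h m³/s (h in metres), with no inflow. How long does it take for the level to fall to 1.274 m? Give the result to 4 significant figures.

Accumulation of liquid (constant cross-section A): A dh/dt = −0.009588 √h.
∫ h^(−1/2) dh = −(0.009588/A) ∫ dt, giving 2√h = 2√h₀ − (0.009588/A) t.
t = 2A(√h₀ − √h)/0.009588 = 2·3.343·(√2.756 − √1.274)/0.009588
  = 6.68600 × (1.66012 − 1.12872) / 0.009588 = 370.564 s.

370.6 s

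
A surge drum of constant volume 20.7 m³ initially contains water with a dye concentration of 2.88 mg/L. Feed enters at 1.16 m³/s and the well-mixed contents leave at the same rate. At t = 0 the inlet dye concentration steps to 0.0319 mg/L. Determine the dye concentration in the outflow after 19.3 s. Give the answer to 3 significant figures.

0.998 mg/L

Unsteady species balance (constant V, well mixed): V dC/dt = Q(C_in − C).
Rewrite as dC/dt + C/τ = C_in/τ, τ = V/Q = 17.845 s.
C approaches C_in exponentially: C(t) = C_in + (C₀ − C_in) e^(−t/τ).
C(19.3) = 0.0319 + (2.88 − 0.0319)·e^(−19.3/17.845) = 0.0319 + (2.8481)·0.33907 = 0.99761 mg/L.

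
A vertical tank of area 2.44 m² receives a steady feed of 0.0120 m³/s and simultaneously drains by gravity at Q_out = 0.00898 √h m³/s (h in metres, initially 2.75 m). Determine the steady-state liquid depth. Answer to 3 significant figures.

1.79 m

A dh/dt = Q_in − 0.00898 √h. Steady state requires inflow = outflow:
Q_in = 0.00898 √h_ss ⇒ √h_ss = 0.0120/0.00898 = 1.3363.
h_ss = 1.3363² = 1.7857 m. (Since h₀ = 2.75 m > h_ss, the level will fall toward this value.)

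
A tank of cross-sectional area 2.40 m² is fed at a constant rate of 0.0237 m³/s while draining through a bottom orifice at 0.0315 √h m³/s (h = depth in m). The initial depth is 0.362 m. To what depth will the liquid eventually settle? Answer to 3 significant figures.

0.566 m

Level balance: A dh/dt = 0.0237 − 0.0315 √h. Setting dh/dt = 0:
Q_in = 0.0315 √h_ss ⇒ √h_ss = 0.0237/0.0315 = 0.75238.
h_ss = 0.75238² = 0.56608 m. (Since h₀ = 0.362 m < h_ss, the level will rise toward this value.)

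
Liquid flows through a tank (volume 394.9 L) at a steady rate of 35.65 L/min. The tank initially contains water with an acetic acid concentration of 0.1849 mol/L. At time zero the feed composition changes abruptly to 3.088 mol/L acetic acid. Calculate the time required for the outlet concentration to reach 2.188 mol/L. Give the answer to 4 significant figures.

Transient balance on the dissolved component: V dC/dt = Q(C_in − C), so τ = V/Q = 11.0771 min.
C(t) = C_in + (C₀ − C_in) e^(−t/τ). Set C = 2.188 and solve for t:
e^(−t/τ) = (C − C_in)/(C₀ − C_in) = (2.188 − 3.088)/(0.1849 − 3.088) = 0.310013
t = −τ ln(…) = 11.0771 × 1.17114 = 12.9729 min.

12.97 min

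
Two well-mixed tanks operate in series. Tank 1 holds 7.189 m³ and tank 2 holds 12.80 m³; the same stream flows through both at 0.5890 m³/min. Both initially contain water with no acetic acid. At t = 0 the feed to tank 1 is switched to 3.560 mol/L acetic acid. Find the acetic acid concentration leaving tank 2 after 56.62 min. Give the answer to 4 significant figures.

3.004 mol/L

Species balance on tank i: dCᵢ/dt = (Cᵢ₋₁ − Cᵢ)/τᵢ with τᵢ = Vᵢ/Q.
τ₁ = 7.189/0.5890 = 12.2054 min; τ₂ = 12.80/0.5890 = 21.7317 min.
Tank 1: C₁ = C_in(1 − e^(−t/τ₁)). Tank 2 (τ₁ ≠ τ₂): C₂ = C_in[1 − (τ₁ e^(−t/τ₁) − τ₂ e^(−t/τ₂))/(τ₁ − τ₂)].
At t = 56.62: e^(−t/τ₁) = 0.00966815, e^(−t/τ₂) = 0.0738732.
C₂ = 3.560·[1 − (12.2054·0.00966815 − 21.7317·0.0738732)/(-9.52632)] = 3.560·0.843865 = 3.00416 mol/L.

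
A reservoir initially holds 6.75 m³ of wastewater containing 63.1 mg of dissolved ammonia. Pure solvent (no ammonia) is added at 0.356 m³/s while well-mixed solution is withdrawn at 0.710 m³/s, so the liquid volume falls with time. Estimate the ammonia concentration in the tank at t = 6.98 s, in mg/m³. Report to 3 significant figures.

Total volume: dV/dt = Q_in − Q_out = -0.35400 m³/s, so V(t) = 6.75 − 0.35400 t and V(6.98) = 4.2791 m³.
Species balance (pure solvent in): dm/dt = −Q_out · m/V(t).
dm/m = −Q_out dt/(V₀ − 0.35400 t); integrating gives ln(m/m₀) = −(Q_out/(Q_in−Q_out)) ln(V/V₀).
m = m₀ (V₀/V)^(Q_out/(Q_in−Q_out)) = 63.1 × (6.75/4.2791)^(-2.0056) = 25.293 mg.
C = m/V = 25.293/4.2791 = 5.9109 mg/m³.

5.91 mg/m³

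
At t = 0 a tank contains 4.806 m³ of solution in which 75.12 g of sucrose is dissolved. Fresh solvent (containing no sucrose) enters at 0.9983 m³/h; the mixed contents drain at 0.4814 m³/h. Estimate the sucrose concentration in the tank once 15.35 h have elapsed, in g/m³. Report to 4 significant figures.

2.378 g/m³

Total volume: dV/dt = Q_in − Q_out = 0.516900 m³/h, so V(t) = 4.806 + 0.516900 t and V(15.35) = 12.7404 m³.
Species balance (pure solvent in): dm/dt = −Q_out · m/V(t).
dm/m = −Q_out dt/(V₀ + 0.516900 t); integrating gives ln(m/m₀) = −(Q_out/(Q_in−Q_out)) ln(V/V₀).
m = m₀ (V₀/V)^(Q_out/(Q_in−Q_out)) = 75.12 × (4.806/12.7404)^(0.931321) = 30.2994 g.
C = m/V = 30.2994/12.7404 = 2.37821 g/m³.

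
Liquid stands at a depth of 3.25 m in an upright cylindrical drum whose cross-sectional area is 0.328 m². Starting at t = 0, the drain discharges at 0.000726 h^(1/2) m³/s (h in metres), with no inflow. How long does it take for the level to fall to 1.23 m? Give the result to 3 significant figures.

A dh/dt = −Q_out = −0.000726 √h.
Separate and integrate: 2(√h − √h₀) = −(0.000726/A) t.
t = 2A(√h₀ − √h)/0.000726 = 2·0.328·(√3.25 − √1.23)/0.000726
  = 0.65600 × (1.8028 − 1.1091) / 0.000726 = 626.83 s.

627 s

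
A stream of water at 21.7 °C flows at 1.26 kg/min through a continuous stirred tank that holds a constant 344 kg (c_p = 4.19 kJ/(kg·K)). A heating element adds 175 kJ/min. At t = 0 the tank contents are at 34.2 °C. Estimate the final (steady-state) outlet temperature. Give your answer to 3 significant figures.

54.8 °C

M c_p dT/dt = ṁ c_p (T_in − T) + Q̇.
At steady state dT/dt = 0 ⇒ T_ss = T_in + Q̇/(ṁ c_p) = 21.7 + 175/(1.26·4.19) = 54.848 °C.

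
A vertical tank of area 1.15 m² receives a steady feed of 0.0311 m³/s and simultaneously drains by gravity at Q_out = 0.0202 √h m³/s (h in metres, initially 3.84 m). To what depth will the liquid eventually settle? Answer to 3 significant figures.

2.37 m

Accumulation of liquid (constant cross-section A): A dh/dt = Q_in − 0.0202 √h. At steady state dh/dt = 0:
Q_in = 0.0202 √h_ss ⇒ √h_ss = 0.0311/0.0202 = 1.5396.
h_ss = 1.5396² = 2.3704 m. (Since h₀ = 3.84 m > h_ss, the level will fall toward this value.)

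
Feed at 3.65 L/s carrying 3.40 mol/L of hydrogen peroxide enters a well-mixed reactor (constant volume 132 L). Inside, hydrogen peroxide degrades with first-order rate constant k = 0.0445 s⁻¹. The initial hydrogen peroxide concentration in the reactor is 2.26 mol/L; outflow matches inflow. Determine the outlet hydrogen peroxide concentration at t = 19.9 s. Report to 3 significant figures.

1.53 mol/L

V dC/dt = Q(C_in − C) − k V C.
dC/dt = (Q/V) C_in − (Q/V + k) C; effective rate a = Q/V + k = 0.027652 + 0.0445 = 0.072152 s⁻¹.
C_ss = Q C_in/(Q + kV) = 1.3030 mol/L; C(t) = C_ss + (C₀ − C_ss) e^(−a t).
C(19.9) = 1.3030 + (0.95698)·e^(−0.072152·19.9) = 1.3030 + (0.95698)·0.23792 = 1.5307 mol/L.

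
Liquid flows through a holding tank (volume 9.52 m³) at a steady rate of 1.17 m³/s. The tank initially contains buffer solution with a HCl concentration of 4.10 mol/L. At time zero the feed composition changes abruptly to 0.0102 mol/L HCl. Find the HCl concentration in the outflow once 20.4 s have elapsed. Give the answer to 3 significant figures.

Transient balance on the dissolved component: V dC/dt = Q(C_in − C).
Rewrite as dC/dt + C/τ = C_in/τ, τ = V/Q = 8.1368 s.
Integrating: C(t) = C_in + (C₀ − C_in) e^(−t/τ).
C(20.4) = 0.0102 + (4.10 − 0.0102)·e^(−20.4/8.1368) = 0.0102 + (4.0898)·0.081501 = 0.34352 mol/L.

0.344 mol/L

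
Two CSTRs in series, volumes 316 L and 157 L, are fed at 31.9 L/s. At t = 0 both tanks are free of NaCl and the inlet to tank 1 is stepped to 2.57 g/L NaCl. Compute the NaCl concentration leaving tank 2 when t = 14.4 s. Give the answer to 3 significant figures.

1.51 g/L

Each tank obeys Vᵢ dCᵢ/dt = Q(Cᵢ₋₁ − Cᵢ), so τᵢ = Vᵢ/Q.
τ₁ = 316/31.9 = 9.9060 s; τ₂ = 157/31.9 = 4.9216 s.
Tank 1: C₁ = C_in(1 − e^(−t/τ₁)). Tank 2 (τ₁ ≠ τ₂): C₂ = C_in[1 − (τ₁ e^(−t/τ₁) − τ₂ e^(−t/τ₂))/(τ₁ − τ₂)].
At t = 14.4: e^(−t/τ₁) = 0.23371, e^(−t/τ₂) = 0.053619.
C₂ = 2.57·[1 − (9.9060·0.23371 − 4.9216·0.053619)/(4.9843)] = 2.57·0.58846 = 1.5123 g/L.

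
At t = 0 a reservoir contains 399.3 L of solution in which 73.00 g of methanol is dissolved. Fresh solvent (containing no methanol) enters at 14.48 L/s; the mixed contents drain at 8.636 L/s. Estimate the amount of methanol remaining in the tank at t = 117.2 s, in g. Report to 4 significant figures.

16.68 g

Total volume: dV/dt = Q_in − Q_out = 5.84400 L/s, so V(t) = 399.3 + 5.84400 t and V(117.2) = 1084.22 L.
Species balance (pure solvent in): dm/dt = −Q_out · m/V(t).
Separate: dm/m = −Q_out dt/V(t) ⇒ ln(m/m₀) = −(Q_out/(Q_in−Q_out)) ln(V/V₀).
m = m₀ (V₀/V)^(Q_out/(Q_in−Q_out)) = 73.00 × (399.3/1084.22)^(1.47775) = 16.6820 g.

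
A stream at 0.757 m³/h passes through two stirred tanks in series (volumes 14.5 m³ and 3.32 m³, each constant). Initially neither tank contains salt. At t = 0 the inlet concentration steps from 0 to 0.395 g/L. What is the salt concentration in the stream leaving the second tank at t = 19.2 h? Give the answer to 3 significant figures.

0.208 g/L

Species balance on tank i: dCᵢ/dt = (Cᵢ₋₁ − Cᵢ)/τᵢ with τᵢ = Vᵢ/Q.
τ₁ = 14.5/0.757 = 19.155 h; τ₂ = 3.32/0.757 = 4.3857 h.
Tank 1: C₁ = C_in(1 − e^(−t/τ₁)). Tank 2 (τ₁ ≠ τ₂): C₂ = C_in[1 − (τ₁ e^(−t/τ₁) − τ₂ e^(−t/τ₂))/(τ₁ − τ₂)].
At t = 19.2: e^(−t/τ₁) = 0.36701, e^(−t/τ₂) = 0.012553.
C₂ = 0.395·[1 − (19.155·0.36701 − 4.3857·0.012553)/(14.769)] = 0.395·0.52773 = 0.20845 g/L.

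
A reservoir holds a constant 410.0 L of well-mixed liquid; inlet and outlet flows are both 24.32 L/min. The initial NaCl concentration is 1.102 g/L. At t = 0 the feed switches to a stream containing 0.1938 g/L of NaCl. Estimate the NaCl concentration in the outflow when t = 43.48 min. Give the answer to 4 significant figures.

Species balance on the tank: V dC/dt = Q(C_in − C).
Time constant τ = V/Q = 410.0/24.32 = 16.8586 min.
C approaches C_in exponentially: C(t) = C_in + (C₀ − C_in) e^(−t/τ).
C(43.48) = 0.1938 + (1.102 − 0.1938)·e^(−43.48/16.8586) = 0.1938 + (0.908200)·0.0758418 = 0.262679 g/L.

0.2627 g/L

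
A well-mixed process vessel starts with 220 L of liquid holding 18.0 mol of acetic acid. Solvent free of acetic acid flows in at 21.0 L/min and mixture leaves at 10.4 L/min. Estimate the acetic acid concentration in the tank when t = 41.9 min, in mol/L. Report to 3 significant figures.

Total volume: dV/dt = Q_in − Q_out = 10.600 L/min, so V(t) = 220 + 10.600 t and V(41.9) = 664.14 L.
Species balance (pure solvent in): dm/dt = −Q_out · m/V(t).
Separate: dm/m = −Q_out dt/V(t) ⇒ ln(m/m₀) = −(Q_out/(Q_in−Q_out)) ln(V/V₀).
m = m₀ (V₀/V)^(Q_out/(Q_in−Q_out)) = 18.0 × (220/664.14)^(0.98113) = 6.0882 mol.
C = m/V = 6.0882/664.14 = 0.0091670 mol/L.

0.00917 mol/L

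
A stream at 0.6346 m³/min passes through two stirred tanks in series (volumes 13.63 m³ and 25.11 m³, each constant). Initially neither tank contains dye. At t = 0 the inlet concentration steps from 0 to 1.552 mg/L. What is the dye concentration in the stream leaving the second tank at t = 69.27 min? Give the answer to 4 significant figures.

Time constants: τᵢ = Vᵢ/Q for each well-mixed tank.
τ₁ = 13.63/0.6346 = 21.4781 min; τ₂ = 25.11/0.6346 = 39.5682 min.
Solving the cascade with C₁(0)=C₂(0)=0 gives C₂(t) = C_in[1 − (τ₁ e^(−t/τ₁) − τ₂ e^(−t/τ₂))/(τ₁ − τ₂)].
At t = 69.27: e^(−t/τ₁) = 0.0397500, e^(−t/τ₂) = 0.173662.
C₂ = 1.552·[1 − (21.4781·0.0397500 − 39.5682·0.173662)/(-18.0901)] = 1.552·0.667348 = 1.03572 mg/L.

1.036 mg/L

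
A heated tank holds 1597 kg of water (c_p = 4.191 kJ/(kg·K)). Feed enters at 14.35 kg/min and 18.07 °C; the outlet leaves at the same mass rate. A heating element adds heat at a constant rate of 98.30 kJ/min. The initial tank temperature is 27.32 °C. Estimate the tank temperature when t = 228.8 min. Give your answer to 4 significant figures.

M c_p dT/dt = ṁ c_p (T_in − T) + Q̇.
τ = M/ṁ = 111.289 min; T_ss = T_in + Q̇/(ṁ c_p) = 18.07 + 98.30/(14.35·4.191) = 19.7045 °C.
T approaches T_ss exponentially: T(t) = T_ss + (T₀ − T_ss) e^(−t/τ).
T(228.8) = 19.7045 + (7.61550)·e^(−228.8/111.289) = 19.7045 + (7.61550)·0.127977 = 20.6791 °C.

20.68 °C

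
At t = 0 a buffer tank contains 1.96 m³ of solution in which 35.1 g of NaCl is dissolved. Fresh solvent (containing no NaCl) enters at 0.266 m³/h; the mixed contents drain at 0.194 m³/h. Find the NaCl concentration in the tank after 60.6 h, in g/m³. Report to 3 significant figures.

0.236 g/m³

Total volume: dV/dt = Q_in − Q_out = 0.072000 m³/h, so V(t) = 1.96 + 0.072000 t and V(60.6) = 6.3232 m³.
Solute balance: dm/dt = 0 − Q_out C = −Q_out m/V(t).
Separate: dm/m = −Q_out dt/V(t) ⇒ ln(m/m₀) = −(Q_out/(Q_in−Q_out)) ln(V/V₀).
m = m₀ (V₀/V)^(Q_out/(Q_in−Q_out)) = 35.1 × (1.96/6.3232)^(2.6944) = 1.4952 g.
C = m/V = 1.4952/6.3232 = 0.23646 g/m³.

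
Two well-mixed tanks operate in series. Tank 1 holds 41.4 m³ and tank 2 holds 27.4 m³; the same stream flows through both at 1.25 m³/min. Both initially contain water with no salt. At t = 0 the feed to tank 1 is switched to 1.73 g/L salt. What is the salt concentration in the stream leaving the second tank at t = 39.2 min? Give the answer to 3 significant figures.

0.730 g/L

Time constants: τᵢ = Vᵢ/Q for each well-mixed tank.
τ₁ = 41.4/1.25 = 33.120 min; τ₂ = 27.4/1.25 = 21.920 min.
Solving the cascade with C₁(0)=C₂(0)=0 gives C₂(t) = C_in[1 − (τ₁ e^(−t/τ₁) − τ₂ e^(−t/τ₂))/(τ₁ − τ₂)].
At t = 39.2: e^(−t/τ₁) = 0.30618, e^(−t/τ₂) = 0.16724.
C₂ = 1.73·[1 − (33.120·0.30618 − 21.920·0.16724)/(11.200)] = 1.73·0.42189 = 0.72987 g/L.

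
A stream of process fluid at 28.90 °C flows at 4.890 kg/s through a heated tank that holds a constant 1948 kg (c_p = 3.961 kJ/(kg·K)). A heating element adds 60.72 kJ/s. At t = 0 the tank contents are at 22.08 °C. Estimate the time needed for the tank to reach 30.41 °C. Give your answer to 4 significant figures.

722.1 s

M c_p dT/dt = ṁ c_p (T_in − T) + Q̇.
τ = M/ṁ = 398.364 s; T_ss = T_in + Q̇/(ṁ c_p) = 32.0349 °C.
T(t) = T_ss + (T₀ − T_ss) e^(−t/τ). Set T = 30.41:
e^(−t/τ) = (30.41 − 32.0349)/(22.08 − 32.0349) = 0.163223
t = −398.364 · ln(0.163223) = 722.090 s.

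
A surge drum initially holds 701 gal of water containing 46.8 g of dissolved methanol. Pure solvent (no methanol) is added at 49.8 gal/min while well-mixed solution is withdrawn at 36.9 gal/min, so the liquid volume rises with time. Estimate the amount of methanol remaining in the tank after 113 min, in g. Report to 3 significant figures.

Total volume: dV/dt = Q_in − Q_out = 12.900 gal/min, so V(t) = 701 + 12.900 t and V(113) = 2158.7 gal.
Solute balance: dm/dt = 0 − Q_out C = −Q_out m/V(t).
Separate: dm/m = −Q_out dt/V(t) ⇒ ln(m/m₀) = −(Q_out/(Q_in−Q_out)) ln(V/V₀).
m = m₀ (V₀/V)^(Q_out/(Q_in−Q_out)) = 46.8 × (701/2158.7)^(2.8605) = 1.8749 g.

1.87 g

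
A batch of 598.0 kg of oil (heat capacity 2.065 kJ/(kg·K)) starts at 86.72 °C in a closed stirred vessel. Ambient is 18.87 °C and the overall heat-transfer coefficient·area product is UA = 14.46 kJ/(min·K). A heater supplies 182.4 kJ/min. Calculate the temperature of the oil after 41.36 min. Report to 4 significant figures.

Heat balance on the well-mixed liquid: M c_p dT/dt = −UA(T − T_amb) + Q̇.
dT/dt = (T_ss − T)/τ with T_ss = T_amb + Q̇/UA = 18.87 + 182.4/14.46 = 31.4841 °C, τ = M c_p/UA = 598.0·2.065/14.46 = 85.3990 min.
Solution: T(t) = T_ss + (T₀ − T_ss) e^(−t/τ).
T(41.36) = 31.4841 + (55.2359)·0.616119 = 65.5160 °C.

65.52 °C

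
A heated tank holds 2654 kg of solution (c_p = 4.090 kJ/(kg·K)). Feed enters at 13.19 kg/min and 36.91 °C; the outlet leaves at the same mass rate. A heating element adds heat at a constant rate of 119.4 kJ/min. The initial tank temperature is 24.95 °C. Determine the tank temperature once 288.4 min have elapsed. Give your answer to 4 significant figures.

35.74 °C

Heat balance on the well-mixed liquid: M c_p dT/dt = ṁ c_p (T_in − T) + 119.4.
Rearrange: dT/dt = (T_ss − T)/τ with τ = M/ṁ = 201.213 min and T_ss = T_in + Q̇/(ṁ c_p) = 39.1233 °C.
This is linear first-order; T(t) = T_ss + (T₀ − T_ss) e^(−t/τ).
T(288.4) = 39.1233 + (-14.1733)·e^(−288.4/201.213) = 39.1233 + (-14.1733)·0.238519 = 35.7427 °C.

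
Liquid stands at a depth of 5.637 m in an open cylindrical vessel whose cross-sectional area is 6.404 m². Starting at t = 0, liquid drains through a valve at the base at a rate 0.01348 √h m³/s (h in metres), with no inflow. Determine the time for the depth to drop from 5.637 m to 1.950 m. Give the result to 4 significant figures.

With no inflow, A dh/dt = −0.01348 √h.
Separate and integrate: 2(√h − √h₀) = −(0.01348/A) t.
t = 2A(√h₀ − √h)/0.01348 = 2·6.404·(√5.637 − √1.950)/0.01348
  = 12.8080 × (2.37424 − 1.39642) / 0.01348 = 929.067 s.

929.1 s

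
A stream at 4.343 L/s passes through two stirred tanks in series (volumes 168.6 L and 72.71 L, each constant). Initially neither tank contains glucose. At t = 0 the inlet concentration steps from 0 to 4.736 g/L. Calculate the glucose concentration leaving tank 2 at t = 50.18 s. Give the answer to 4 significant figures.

2.629 g/L

Time constants: τᵢ = Vᵢ/Q for each well-mixed tank.
τ₁ = 168.6/4.343 = 38.8211 s; τ₂ = 72.71/4.343 = 16.7419 s.
Solving the cascade with C₁(0)=C₂(0)=0 gives C₂(t) = C_in[1 − (τ₁ e^(−t/τ₁) − τ₂ e^(−t/τ₂))/(τ₁ − τ₂)].
At t = 50.18: e^(−t/τ₁) = 0.274557, e^(−t/τ₂) = 0.0499230.
C₂ = 4.736·[1 − (38.8211·0.274557 − 16.7419·0.0499230)/(22.0792)] = 4.736·0.555111 = 2.62901 g/L.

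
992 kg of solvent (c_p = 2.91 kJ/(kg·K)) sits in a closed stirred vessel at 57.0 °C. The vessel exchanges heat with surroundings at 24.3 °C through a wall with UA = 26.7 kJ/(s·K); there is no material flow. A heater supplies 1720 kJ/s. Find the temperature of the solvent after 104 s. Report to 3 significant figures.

76.6 °C

M c_p dT/dt = −UA(T − T_amb) + Q̇.
dT/dt = (T_ss − T)/τ with T_ss = T_amb + Q̇/UA = 24.3 + 1720/26.7 = 88.719 °C, τ = M c_p/UA = 992·2.91/26.7 = 108.12 s.
This is linear first-order; T(t) = T_ss + (T₀ − T_ss) e^(−t/τ).
T(104) = 88.719 + (-31.719)·0.38216 = 76.598 °C.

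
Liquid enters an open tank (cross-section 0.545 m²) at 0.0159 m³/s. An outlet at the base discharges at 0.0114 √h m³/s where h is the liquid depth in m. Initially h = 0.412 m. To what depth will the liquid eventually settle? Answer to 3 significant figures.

Level balance: A dh/dt = 0.0159 − 0.0114 √h. Setting dh/dt = 0:
Q_in = 0.0114 √h_ss ⇒ √h_ss = 0.0159/0.0114 = 1.3947.
h_ss = 1.3947² = 1.9453 m. (Since h₀ = 0.412 m < h_ss, the level will rise toward this value.)

1.95 m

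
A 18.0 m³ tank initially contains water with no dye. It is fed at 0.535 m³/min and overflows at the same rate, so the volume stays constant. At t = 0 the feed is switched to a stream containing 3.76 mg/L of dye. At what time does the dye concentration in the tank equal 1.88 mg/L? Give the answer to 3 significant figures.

Species balance: V dC/dt = Q(C_in − C) ⇒ τ = V/Q = 33.645 min.
C(t) = C_in + (C₀ − C_in) e^(−t/τ). Set C = 1.88 and solve for t:
e^(−t/τ) = (C − C_in)/(C₀ − C_in) = (1.88 − 3.76)/(0 − 3.76) = 0.50000
t = −τ ln(…) = 33.645 × 0.69315 = 23.321 min.

23.3 min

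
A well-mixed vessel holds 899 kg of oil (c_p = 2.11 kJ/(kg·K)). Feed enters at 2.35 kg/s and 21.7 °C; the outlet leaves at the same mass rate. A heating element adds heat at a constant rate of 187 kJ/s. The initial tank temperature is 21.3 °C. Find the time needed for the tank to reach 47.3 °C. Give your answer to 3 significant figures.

439 s

M c_p dT/dt = ṁ c_p (T_in − T) + Q̇.
τ = M/ṁ = 382.55 s; T_ss = T_in + Q̇/(ṁ c_p) = 59.413 °C.
T(t) = T_ss + (T₀ − T_ss) e^(−t/τ). Set T = 47.3:
e^(−t/τ) = (47.3 − 59.413)/(21.3 − 59.413) = 0.31782
t = −382.55 · ln(0.31782) = 438.51 s.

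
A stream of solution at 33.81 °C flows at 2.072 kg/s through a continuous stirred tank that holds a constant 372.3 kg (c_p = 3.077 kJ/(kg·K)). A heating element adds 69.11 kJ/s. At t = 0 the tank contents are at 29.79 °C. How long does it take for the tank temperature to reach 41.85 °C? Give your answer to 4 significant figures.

Heat balance on the well-mixed liquid: M c_p dT/dt = ṁ c_p (T_in − T) + 69.11.
τ = M/ṁ = 179.681 s; T_ss = T_in + Q̇/(ṁ c_p) = 44.6499 °C.
T(t) = T_ss + (T₀ − T_ss) e^(−t/τ). Set T = 41.85:
e^(−t/τ) = (41.85 − 44.6499)/(29.79 − 44.6499) = 0.188418
t = −179.681 · ln(0.188418) = 299.905 s.

299.9 s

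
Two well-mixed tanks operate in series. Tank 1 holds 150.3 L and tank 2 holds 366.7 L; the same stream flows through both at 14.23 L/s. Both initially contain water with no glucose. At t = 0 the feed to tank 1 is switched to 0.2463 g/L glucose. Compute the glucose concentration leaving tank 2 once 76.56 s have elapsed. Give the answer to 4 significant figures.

Time constants: τᵢ = Vᵢ/Q for each well-mixed tank.
τ₁ = 150.3/14.23 = 10.5622 s; τ₂ = 366.7/14.23 = 25.7695 s.
Solving the cascade with C₁(0)=C₂(0)=0 gives C₂(t) = C_in[1 − (τ₁ e^(−t/τ₁) − τ₂ e^(−t/τ₂))/(τ₁ − τ₂)].
At t = 76.56: e^(−t/τ₁) = 0.000711244, e^(−t/τ₂) = 0.0512544.
C₂ = 0.2463·[1 − (10.5622·0.000711244 − 25.7695·0.0512544)/(-15.2073)] = 0.2463·0.913641 = 0.225030 g/L.

0.2250 g/L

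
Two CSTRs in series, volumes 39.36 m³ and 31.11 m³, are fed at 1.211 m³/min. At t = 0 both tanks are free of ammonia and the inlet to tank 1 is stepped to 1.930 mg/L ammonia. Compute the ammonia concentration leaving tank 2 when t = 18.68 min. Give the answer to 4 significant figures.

0.2646 mg/L

Time constants: τᵢ = Vᵢ/Q for each well-mixed tank.
τ₁ = 39.36/1.211 = 32.5021 min; τ₂ = 31.11/1.211 = 25.6895 min.
Tank 1: C₁ = C_in(1 − e^(−t/τ₁)). Tank 2 (τ₁ ≠ τ₂): C₂ = C_in[1 − (τ₁ e^(−t/τ₁) − τ₂ e^(−t/τ₂))/(τ₁ − τ₂)].
At t = 18.68: e^(−t/τ₁) = 0.562855, e^(−t/τ₂) = 0.483287.
C₂ = 1.930·[1 − (32.5021·0.562855 − 25.6895·0.483287)/(6.81255)] = 1.930·0.137099 = 0.264602 mg/L.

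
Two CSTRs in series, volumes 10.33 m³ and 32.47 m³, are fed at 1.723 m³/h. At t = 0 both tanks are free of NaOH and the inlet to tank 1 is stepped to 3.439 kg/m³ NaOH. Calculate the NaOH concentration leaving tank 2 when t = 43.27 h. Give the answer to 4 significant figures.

Species balance on tank i: dCᵢ/dt = (Cᵢ₋₁ − Cᵢ)/τᵢ with τᵢ = Vᵢ/Q.
τ₁ = 10.33/1.723 = 5.99536 h; τ₂ = 32.47/1.723 = 18.8450 h.
Solving the cascade with C₁(0)=C₂(0)=0 gives C₂(t) = C_in[1 − (τ₁ e^(−t/τ₁) − τ₂ e^(−t/τ₂))/(τ₁ − τ₂)].
At t = 43.27: e^(−t/τ₁) = 0.000733816, e^(−t/τ₂) = 0.100651.
C₂ = 3.439·[1 − (5.99536·0.000733816 − 18.8450·0.100651)/(-12.8497)] = 3.439·0.852730 = 2.93254 kg/m³.

2.933 kg/m³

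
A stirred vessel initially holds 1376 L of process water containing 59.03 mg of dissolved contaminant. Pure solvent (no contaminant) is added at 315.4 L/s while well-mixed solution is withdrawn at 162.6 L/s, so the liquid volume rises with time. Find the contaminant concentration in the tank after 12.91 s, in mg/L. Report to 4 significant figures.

Total volume: dV/dt = Q_in − Q_out = 152.800 L/s, so V(t) = 1376 + 152.800 t and V(12.91) = 3348.65 L.
No contaminant enters, so dm/dt = −Q_out · (m/V).
Separate: dm/m = −Q_out dt/V(t) ⇒ ln(m/m₀) = −(Q_out/(Q_in−Q_out)) ln(V/V₀).
m = m₀ (V₀/V)^(Q_out/(Q_in−Q_out)) = 59.03 × (1376/3348.65)^(1.06414) = 22.9113 mg.
C = m/V = 22.9113/3348.65 = 0.00684194 mg/L.

0.006842 mg/L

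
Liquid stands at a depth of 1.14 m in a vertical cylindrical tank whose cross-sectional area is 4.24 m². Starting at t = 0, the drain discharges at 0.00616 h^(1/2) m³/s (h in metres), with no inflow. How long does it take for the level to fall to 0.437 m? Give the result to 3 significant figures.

560 s

Unsteady balance on liquid volume: A dh/dt = −0.00616 √h.
This is separable: 2 d(√h)/dt = −0.00616/A, so √h = √h₀ − (0.00616/(2A)) t.
t = 2A(√h₀ − √h)/0.00616 = 2·4.24·(√1.14 − √0.437)/0.00616
  = 8.4800 × (1.0677 − 0.66106) / 0.00616 = 559.80 s.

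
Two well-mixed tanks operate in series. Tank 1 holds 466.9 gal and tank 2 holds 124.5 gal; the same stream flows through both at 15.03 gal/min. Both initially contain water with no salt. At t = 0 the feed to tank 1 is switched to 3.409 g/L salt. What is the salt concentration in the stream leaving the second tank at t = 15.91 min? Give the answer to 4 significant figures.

0.8052 g/L

Time constants: τᵢ = Vᵢ/Q for each well-mixed tank.
τ₁ = 466.9/15.03 = 31.0645 min; τ₂ = 124.5/15.03 = 8.28343 min.
Solving the cascade with C₁(0)=C₂(0)=0 gives C₂(t) = C_in[1 − (τ₁ e^(−t/τ₁) − τ₂ e^(−t/τ₂))/(τ₁ − τ₂)].
At t = 15.91: e^(−t/τ₁) = 0.599200, e^(−t/τ₂) = 0.146504.
C₂ = 3.409·[1 − (31.0645·0.599200 − 8.28343·0.146504)/(22.7811)] = 3.409·0.236195 = 0.805189 g/L.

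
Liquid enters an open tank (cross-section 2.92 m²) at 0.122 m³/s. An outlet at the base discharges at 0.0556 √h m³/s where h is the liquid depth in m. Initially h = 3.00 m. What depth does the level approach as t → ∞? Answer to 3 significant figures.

4.81 m

Level balance: A dh/dt = 0.122 − 0.0556 √h. Setting dh/dt = 0:
Q_in = 0.0556 √h_ss ⇒ √h_ss = 0.122/0.0556 = 2.1942.
h_ss = 2.1942² = 4.8147 m. (Since h₀ = 3.00 m < h_ss, the level will rise toward this value.)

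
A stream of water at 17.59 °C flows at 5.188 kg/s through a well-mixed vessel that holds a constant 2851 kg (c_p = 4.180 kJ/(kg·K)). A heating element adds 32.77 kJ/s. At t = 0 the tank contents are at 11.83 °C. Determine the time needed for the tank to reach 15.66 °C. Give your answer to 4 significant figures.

First-law balance (no shaft work): M c_p dT/dt = ṁ c_p (T_in − T) + 32.77.
τ = M/ṁ = 549.537 s; T_ss = T_in + Q̇/(ṁ c_p) = 19.1011 °C.
T(t) = T_ss + (T₀ − T_ss) e^(−t/τ). Set T = 15.66:
e^(−t/τ) = (15.66 − 19.1011)/(11.83 − 19.1011) = 0.473259
t = −549.537 · ln(0.473259) = 411.116 s.

411.1 s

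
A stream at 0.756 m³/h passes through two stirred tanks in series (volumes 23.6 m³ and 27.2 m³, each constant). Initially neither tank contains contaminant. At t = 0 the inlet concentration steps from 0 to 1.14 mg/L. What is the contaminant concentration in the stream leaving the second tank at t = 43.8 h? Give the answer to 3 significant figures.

0.428 mg/L

Each tank obeys Vᵢ dCᵢ/dt = Q(Cᵢ₋₁ − Cᵢ), so τᵢ = Vᵢ/Q.
τ₁ = 23.6/0.756 = 31.217 h; τ₂ = 27.2/0.756 = 35.979 h.
Tank 1: C₁ = C_in(1 − e^(−t/τ₁)). Tank 2 (τ₁ ≠ τ₂): C₂ = C_in[1 − (τ₁ e^(−t/τ₁) − τ₂ e^(−t/τ₂))/(τ₁ − τ₂)].
At t = 43.8: e^(−t/τ₁) = 0.24584, e^(−t/τ₂) = 0.29600.
C₂ = 1.14·[1 − (31.217·0.24584 − 35.979·0.29600)/(-4.7619)] = 1.14·0.37513 = 0.42764 mg/L.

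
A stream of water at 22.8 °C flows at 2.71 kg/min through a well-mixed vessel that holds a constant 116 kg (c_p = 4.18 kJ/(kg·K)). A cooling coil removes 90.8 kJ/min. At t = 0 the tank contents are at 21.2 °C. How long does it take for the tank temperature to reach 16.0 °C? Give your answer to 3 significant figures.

M c_p dT/dt = ṁ c_p (T_in − T) − Q̇.
τ = M/ṁ = 42.804 min; T_ss = T_in − Q̇/(ṁ c_p) = 14.784 °C.
T(t) = T_ss + (T₀ − T_ss) e^(−t/τ). Set T = 16.0:
e^(−t/τ) = (16.0 − 14.784)/(21.2 − 14.784) = 0.18949
t = −42.804 · ln(0.18949) = 71.203 min.

71.2 min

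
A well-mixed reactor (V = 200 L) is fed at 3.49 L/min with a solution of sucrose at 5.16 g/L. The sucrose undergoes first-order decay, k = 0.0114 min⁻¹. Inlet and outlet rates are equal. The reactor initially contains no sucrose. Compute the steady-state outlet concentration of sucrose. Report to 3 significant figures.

Species balance: V dC/dt = Q C_in − Q C − k V C.
Steady state (dC/dt = 0): C_ss = Q C_in/(Q + kV) = C_in/(1 + kV/Q).
C_ss = 3.49·5.16/(3.49 + 0.0114·200) = 18.008/5.7700 = 3.1210 g/L.

3.12 g/L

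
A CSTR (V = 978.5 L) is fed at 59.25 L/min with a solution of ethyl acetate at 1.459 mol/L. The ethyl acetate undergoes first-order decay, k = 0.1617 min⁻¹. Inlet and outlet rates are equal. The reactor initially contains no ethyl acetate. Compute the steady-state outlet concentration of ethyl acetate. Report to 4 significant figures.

0.3975 mol/L

V dC/dt = Q(C_in − C) − k V C.
Steady state (dC/dt = 0): C_ss = Q C_in/(Q + kV) = C_in/(1 + kV/Q).
C_ss = 59.25·1.459/(59.25 + 0.1617·978.5) = 86.4458/217.473 = 0.397500 mol/L.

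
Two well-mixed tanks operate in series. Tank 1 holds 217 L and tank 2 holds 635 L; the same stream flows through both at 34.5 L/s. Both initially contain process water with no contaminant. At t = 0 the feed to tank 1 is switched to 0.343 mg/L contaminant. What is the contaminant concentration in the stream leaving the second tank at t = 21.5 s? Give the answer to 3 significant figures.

Each tank obeys Vᵢ dCᵢ/dt = Q(Cᵢ₋₁ − Cᵢ), so τᵢ = Vᵢ/Q.
τ₁ = 217/34.5 = 6.2899 s; τ₂ = 635/34.5 = 18.406 s.
Tank 1: C₁ = C_in(1 − e^(−t/τ₁)). Tank 2 (τ₁ ≠ τ₂): C₂ = C_in[1 − (τ₁ e^(−t/τ₁) − τ₂ e^(−t/τ₂))/(τ₁ − τ₂)].
At t = 21.5: e^(−t/τ₁) = 0.032771, e^(−t/τ₂) = 0.31095.
C₂ = 0.343·[1 − (6.2899·0.032771 − 18.406·0.31095)/(-12.116)] = 0.343·0.54463 = 0.18681 mg/L.

0.187 mg/L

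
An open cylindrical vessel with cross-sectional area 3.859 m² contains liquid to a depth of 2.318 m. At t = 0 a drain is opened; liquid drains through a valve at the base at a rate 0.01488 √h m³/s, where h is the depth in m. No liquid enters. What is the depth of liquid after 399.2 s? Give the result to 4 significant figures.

With no inflow, A dh/dt = −0.01488 √h.
This is separable: 2 d(√h)/dt = −0.01488/A, so √h = √h₀ − (0.01488/(2A)) t.
√h = √2.318 − 0.01488·399.2/(2·3.859) = 1.52250 − 0.769642 = 0.752856.
h = 0.752856² = 0.566792 m.

0.5668 m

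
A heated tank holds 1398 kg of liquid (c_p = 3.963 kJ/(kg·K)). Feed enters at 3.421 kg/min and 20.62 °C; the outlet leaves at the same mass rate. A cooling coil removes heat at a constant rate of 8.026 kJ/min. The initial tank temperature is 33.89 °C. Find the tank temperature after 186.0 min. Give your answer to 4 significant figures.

Energy balance: M c_p dT/dt = ṁ c_p (T_in − T) − 8.026.
Rearrange: dT/dt = (T_ss − T)/τ with τ = M/ṁ = 408.652 min and T_ss = T_in − Q̇/(ṁ c_p) = 20.0280 °C.
This is linear first-order; T(t) = T_ss + (T₀ − T_ss) e^(−t/τ).
T(186.0) = 20.0280 + (13.8620)·e^(−186.0/408.652) = 20.0280 + (13.8620)·0.634350 = 28.8214 °C.

28.82 °C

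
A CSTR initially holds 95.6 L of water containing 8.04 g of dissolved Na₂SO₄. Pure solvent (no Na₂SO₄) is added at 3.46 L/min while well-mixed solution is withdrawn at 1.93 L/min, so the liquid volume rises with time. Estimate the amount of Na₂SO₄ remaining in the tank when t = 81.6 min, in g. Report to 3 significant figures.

2.80 g

Let m(t) be the amount of Na₂SO₄. Volume: V(t) = V₀ + (Q_in − Q_out) t = 95.6 + 1.5300 t; V(81.6) = 220.45 L.
Species balance (pure solvent in): dm/dt = −Q_out · m/V(t).
Separate: dm/m = −Q_out dt/V(t) ⇒ ln(m/m₀) = −(Q_out/(Q_in−Q_out)) ln(V/V₀).
m = m₀ (V₀/V)^(Q_out/(Q_in−Q_out)) = 8.04 × (95.6/220.45)^(1.2614) = 2.8025 g.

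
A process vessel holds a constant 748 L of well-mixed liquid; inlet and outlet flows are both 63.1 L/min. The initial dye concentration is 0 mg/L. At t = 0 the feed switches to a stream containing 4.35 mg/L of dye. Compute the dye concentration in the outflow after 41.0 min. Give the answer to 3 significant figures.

4.21 mg/L

Transient balance on the dissolved component: V dC/dt = Q(C_in − C).
Rewrite as dC/dt + C/τ = C_in/τ, τ = V/Q = 11.854 min.
Integrating: C(t) = C_in + (C₀ − C_in) e^(−t/τ).
C(41.0) = 4.35 + (0 − 4.35)·e^(−41.0/11.854) = 4.35 + (-4.3500)·0.031471 = 4.2131 mg/L.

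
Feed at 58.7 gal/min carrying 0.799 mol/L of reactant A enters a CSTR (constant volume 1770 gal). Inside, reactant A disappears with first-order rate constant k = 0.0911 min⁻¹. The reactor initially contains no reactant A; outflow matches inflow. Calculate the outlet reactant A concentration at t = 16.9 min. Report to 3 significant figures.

Accumulation = in − out − consumed: V dC/dt = Q C_in − Q C − k V C.
This is linear with rate a = Q/V + k = 0.12426 min⁻¹.
C_ss = Q C_in/(Q + kV) = 0.21324 mol/L; C(t) = C_ss + (C₀ − C_ss) e^(−a t).
C(16.9) = 0.21324 + (-0.21324)·e^(−0.12426·16.9) = 0.21324 + (-0.21324)·0.12245 = 0.18713 mol/L.

0.187 mol/L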